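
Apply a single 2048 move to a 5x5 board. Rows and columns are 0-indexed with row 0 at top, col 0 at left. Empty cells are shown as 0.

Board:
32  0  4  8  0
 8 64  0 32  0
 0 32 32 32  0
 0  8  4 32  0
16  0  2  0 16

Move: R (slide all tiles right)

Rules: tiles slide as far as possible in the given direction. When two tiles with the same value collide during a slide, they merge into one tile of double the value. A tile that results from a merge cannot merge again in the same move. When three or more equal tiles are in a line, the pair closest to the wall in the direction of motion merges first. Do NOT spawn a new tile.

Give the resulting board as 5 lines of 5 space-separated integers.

Slide right:
row 0: [32, 0, 4, 8, 0] -> [0, 0, 32, 4, 8]
row 1: [8, 64, 0, 32, 0] -> [0, 0, 8, 64, 32]
row 2: [0, 32, 32, 32, 0] -> [0, 0, 0, 32, 64]
row 3: [0, 8, 4, 32, 0] -> [0, 0, 8, 4, 32]
row 4: [16, 0, 2, 0, 16] -> [0, 0, 16, 2, 16]

Answer:  0  0 32  4  8
 0  0  8 64 32
 0  0  0 32 64
 0  0  8  4 32
 0  0 16  2 16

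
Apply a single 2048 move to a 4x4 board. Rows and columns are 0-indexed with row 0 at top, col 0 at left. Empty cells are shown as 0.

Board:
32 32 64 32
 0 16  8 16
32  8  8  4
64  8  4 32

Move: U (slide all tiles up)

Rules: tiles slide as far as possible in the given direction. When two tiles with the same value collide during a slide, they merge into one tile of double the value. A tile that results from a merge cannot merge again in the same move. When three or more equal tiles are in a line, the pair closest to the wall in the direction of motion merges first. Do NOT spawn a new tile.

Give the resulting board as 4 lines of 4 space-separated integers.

Answer: 64 32 64 32
64 16 16 16
 0 16  4  4
 0  0  0 32

Derivation:
Slide up:
col 0: [32, 0, 32, 64] -> [64, 64, 0, 0]
col 1: [32, 16, 8, 8] -> [32, 16, 16, 0]
col 2: [64, 8, 8, 4] -> [64, 16, 4, 0]
col 3: [32, 16, 4, 32] -> [32, 16, 4, 32]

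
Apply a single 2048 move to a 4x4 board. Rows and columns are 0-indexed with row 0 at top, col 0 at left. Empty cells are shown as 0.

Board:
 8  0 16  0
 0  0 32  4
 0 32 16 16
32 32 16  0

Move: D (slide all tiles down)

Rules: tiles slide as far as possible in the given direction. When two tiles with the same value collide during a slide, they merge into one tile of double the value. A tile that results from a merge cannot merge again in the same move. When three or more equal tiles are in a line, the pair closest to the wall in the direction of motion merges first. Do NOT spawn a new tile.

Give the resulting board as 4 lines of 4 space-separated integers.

Slide down:
col 0: [8, 0, 0, 32] -> [0, 0, 8, 32]
col 1: [0, 0, 32, 32] -> [0, 0, 0, 64]
col 2: [16, 32, 16, 16] -> [0, 16, 32, 32]
col 3: [0, 4, 16, 0] -> [0, 0, 4, 16]

Answer:  0  0  0  0
 0  0 16  0
 8  0 32  4
32 64 32 16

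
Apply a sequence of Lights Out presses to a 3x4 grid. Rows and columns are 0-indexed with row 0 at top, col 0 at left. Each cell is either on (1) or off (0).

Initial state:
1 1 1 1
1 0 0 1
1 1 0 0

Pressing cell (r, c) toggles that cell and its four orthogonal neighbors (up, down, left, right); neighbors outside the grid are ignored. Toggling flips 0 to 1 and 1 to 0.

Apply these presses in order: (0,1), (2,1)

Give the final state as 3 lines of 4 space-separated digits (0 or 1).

After press 1 at (0,1):
0 0 0 1
1 1 0 1
1 1 0 0

After press 2 at (2,1):
0 0 0 1
1 0 0 1
0 0 1 0

Answer: 0 0 0 1
1 0 0 1
0 0 1 0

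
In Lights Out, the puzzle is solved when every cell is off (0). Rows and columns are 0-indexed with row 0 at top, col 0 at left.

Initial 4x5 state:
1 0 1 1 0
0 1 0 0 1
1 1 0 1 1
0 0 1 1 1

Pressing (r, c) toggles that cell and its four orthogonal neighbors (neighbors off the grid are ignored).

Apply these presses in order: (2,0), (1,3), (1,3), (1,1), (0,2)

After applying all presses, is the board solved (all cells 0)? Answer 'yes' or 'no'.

After press 1 at (2,0):
1 0 1 1 0
1 1 0 0 1
0 0 0 1 1
1 0 1 1 1

After press 2 at (1,3):
1 0 1 0 0
1 1 1 1 0
0 0 0 0 1
1 0 1 1 1

After press 3 at (1,3):
1 0 1 1 0
1 1 0 0 1
0 0 0 1 1
1 0 1 1 1

After press 4 at (1,1):
1 1 1 1 0
0 0 1 0 1
0 1 0 1 1
1 0 1 1 1

After press 5 at (0,2):
1 0 0 0 0
0 0 0 0 1
0 1 0 1 1
1 0 1 1 1

Lights still on: 9

Answer: no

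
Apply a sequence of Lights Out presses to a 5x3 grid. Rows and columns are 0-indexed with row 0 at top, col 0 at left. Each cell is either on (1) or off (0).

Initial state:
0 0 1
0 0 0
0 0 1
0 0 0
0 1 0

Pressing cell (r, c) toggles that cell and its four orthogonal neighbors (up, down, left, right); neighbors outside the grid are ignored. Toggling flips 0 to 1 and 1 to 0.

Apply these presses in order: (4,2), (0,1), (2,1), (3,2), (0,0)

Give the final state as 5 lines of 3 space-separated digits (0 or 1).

After press 1 at (4,2):
0 0 1
0 0 0
0 0 1
0 0 1
0 0 1

After press 2 at (0,1):
1 1 0
0 1 0
0 0 1
0 0 1
0 0 1

After press 3 at (2,1):
1 1 0
0 0 0
1 1 0
0 1 1
0 0 1

After press 4 at (3,2):
1 1 0
0 0 0
1 1 1
0 0 0
0 0 0

After press 5 at (0,0):
0 0 0
1 0 0
1 1 1
0 0 0
0 0 0

Answer: 0 0 0
1 0 0
1 1 1
0 0 0
0 0 0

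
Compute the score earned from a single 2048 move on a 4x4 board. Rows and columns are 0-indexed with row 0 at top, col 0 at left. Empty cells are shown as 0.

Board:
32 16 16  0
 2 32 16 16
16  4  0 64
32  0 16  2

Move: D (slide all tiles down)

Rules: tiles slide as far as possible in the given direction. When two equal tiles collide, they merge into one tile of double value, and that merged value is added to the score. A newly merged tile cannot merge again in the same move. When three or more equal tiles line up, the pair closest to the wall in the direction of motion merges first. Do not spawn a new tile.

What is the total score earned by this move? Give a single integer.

Answer: 32

Derivation:
Slide down:
col 0: [32, 2, 16, 32] -> [32, 2, 16, 32]  score +0 (running 0)
col 1: [16, 32, 4, 0] -> [0, 16, 32, 4]  score +0 (running 0)
col 2: [16, 16, 0, 16] -> [0, 0, 16, 32]  score +32 (running 32)
col 3: [0, 16, 64, 2] -> [0, 16, 64, 2]  score +0 (running 32)
Board after move:
32  0  0  0
 2 16  0 16
16 32 16 64
32  4 32  2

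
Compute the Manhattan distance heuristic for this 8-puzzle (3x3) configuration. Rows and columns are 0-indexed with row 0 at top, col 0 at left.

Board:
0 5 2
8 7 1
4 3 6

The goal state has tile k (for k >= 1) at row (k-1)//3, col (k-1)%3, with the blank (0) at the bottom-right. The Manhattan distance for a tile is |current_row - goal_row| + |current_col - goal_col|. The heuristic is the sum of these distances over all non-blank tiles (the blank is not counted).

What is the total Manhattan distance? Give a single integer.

Answer: 14

Derivation:
Tile 5: (0,1)->(1,1) = 1
Tile 2: (0,2)->(0,1) = 1
Tile 8: (1,0)->(2,1) = 2
Tile 7: (1,1)->(2,0) = 2
Tile 1: (1,2)->(0,0) = 3
Tile 4: (2,0)->(1,0) = 1
Tile 3: (2,1)->(0,2) = 3
Tile 6: (2,2)->(1,2) = 1
Sum: 1 + 1 + 2 + 2 + 3 + 1 + 3 + 1 = 14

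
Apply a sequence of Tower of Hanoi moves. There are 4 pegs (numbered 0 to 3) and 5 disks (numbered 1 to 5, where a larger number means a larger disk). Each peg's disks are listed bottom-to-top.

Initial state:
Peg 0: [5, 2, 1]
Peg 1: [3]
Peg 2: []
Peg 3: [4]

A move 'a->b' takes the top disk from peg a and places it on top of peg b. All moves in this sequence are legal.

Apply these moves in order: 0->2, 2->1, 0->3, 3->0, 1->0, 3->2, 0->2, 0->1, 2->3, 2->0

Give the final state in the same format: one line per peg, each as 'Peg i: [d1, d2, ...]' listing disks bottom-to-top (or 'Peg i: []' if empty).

After move 1 (0->2):
Peg 0: [5, 2]
Peg 1: [3]
Peg 2: [1]
Peg 3: [4]

After move 2 (2->1):
Peg 0: [5, 2]
Peg 1: [3, 1]
Peg 2: []
Peg 3: [4]

After move 3 (0->3):
Peg 0: [5]
Peg 1: [3, 1]
Peg 2: []
Peg 3: [4, 2]

After move 4 (3->0):
Peg 0: [5, 2]
Peg 1: [3, 1]
Peg 2: []
Peg 3: [4]

After move 5 (1->0):
Peg 0: [5, 2, 1]
Peg 1: [3]
Peg 2: []
Peg 3: [4]

After move 6 (3->2):
Peg 0: [5, 2, 1]
Peg 1: [3]
Peg 2: [4]
Peg 3: []

After move 7 (0->2):
Peg 0: [5, 2]
Peg 1: [3]
Peg 2: [4, 1]
Peg 3: []

After move 8 (0->1):
Peg 0: [5]
Peg 1: [3, 2]
Peg 2: [4, 1]
Peg 3: []

After move 9 (2->3):
Peg 0: [5]
Peg 1: [3, 2]
Peg 2: [4]
Peg 3: [1]

After move 10 (2->0):
Peg 0: [5, 4]
Peg 1: [3, 2]
Peg 2: []
Peg 3: [1]

Answer: Peg 0: [5, 4]
Peg 1: [3, 2]
Peg 2: []
Peg 3: [1]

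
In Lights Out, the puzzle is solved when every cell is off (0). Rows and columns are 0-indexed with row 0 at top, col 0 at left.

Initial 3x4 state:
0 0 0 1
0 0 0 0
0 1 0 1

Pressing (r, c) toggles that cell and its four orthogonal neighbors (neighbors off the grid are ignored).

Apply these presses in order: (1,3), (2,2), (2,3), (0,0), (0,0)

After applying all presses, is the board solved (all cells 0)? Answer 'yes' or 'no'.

After press 1 at (1,3):
0 0 0 0
0 0 1 1
0 1 0 0

After press 2 at (2,2):
0 0 0 0
0 0 0 1
0 0 1 1

After press 3 at (2,3):
0 0 0 0
0 0 0 0
0 0 0 0

After press 4 at (0,0):
1 1 0 0
1 0 0 0
0 0 0 0

After press 5 at (0,0):
0 0 0 0
0 0 0 0
0 0 0 0

Lights still on: 0

Answer: yes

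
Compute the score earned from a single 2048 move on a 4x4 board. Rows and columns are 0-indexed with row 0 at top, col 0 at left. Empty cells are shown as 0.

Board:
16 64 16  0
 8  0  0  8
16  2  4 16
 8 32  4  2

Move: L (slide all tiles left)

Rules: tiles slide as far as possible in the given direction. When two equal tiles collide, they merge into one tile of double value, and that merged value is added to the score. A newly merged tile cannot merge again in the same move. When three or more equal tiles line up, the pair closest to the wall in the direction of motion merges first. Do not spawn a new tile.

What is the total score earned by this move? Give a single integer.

Answer: 16

Derivation:
Slide left:
row 0: [16, 64, 16, 0] -> [16, 64, 16, 0]  score +0 (running 0)
row 1: [8, 0, 0, 8] -> [16, 0, 0, 0]  score +16 (running 16)
row 2: [16, 2, 4, 16] -> [16, 2, 4, 16]  score +0 (running 16)
row 3: [8, 32, 4, 2] -> [8, 32, 4, 2]  score +0 (running 16)
Board after move:
16 64 16  0
16  0  0  0
16  2  4 16
 8 32  4  2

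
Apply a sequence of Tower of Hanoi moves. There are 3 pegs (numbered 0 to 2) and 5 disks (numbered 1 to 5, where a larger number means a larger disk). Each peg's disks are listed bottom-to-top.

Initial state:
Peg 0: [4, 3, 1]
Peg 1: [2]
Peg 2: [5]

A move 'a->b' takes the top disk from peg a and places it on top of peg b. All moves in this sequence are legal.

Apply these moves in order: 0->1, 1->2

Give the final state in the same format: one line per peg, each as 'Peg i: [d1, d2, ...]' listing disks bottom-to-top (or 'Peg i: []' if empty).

Answer: Peg 0: [4, 3]
Peg 1: [2]
Peg 2: [5, 1]

Derivation:
After move 1 (0->1):
Peg 0: [4, 3]
Peg 1: [2, 1]
Peg 2: [5]

After move 2 (1->2):
Peg 0: [4, 3]
Peg 1: [2]
Peg 2: [5, 1]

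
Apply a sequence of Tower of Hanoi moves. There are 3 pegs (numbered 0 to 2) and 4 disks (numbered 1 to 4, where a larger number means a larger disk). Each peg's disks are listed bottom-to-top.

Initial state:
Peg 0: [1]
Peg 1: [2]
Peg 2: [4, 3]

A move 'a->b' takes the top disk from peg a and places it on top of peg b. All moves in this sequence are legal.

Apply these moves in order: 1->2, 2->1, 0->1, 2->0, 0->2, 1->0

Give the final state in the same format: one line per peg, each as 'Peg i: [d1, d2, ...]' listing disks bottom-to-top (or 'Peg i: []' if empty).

After move 1 (1->2):
Peg 0: [1]
Peg 1: []
Peg 2: [4, 3, 2]

After move 2 (2->1):
Peg 0: [1]
Peg 1: [2]
Peg 2: [4, 3]

After move 3 (0->1):
Peg 0: []
Peg 1: [2, 1]
Peg 2: [4, 3]

After move 4 (2->0):
Peg 0: [3]
Peg 1: [2, 1]
Peg 2: [4]

After move 5 (0->2):
Peg 0: []
Peg 1: [2, 1]
Peg 2: [4, 3]

After move 6 (1->0):
Peg 0: [1]
Peg 1: [2]
Peg 2: [4, 3]

Answer: Peg 0: [1]
Peg 1: [2]
Peg 2: [4, 3]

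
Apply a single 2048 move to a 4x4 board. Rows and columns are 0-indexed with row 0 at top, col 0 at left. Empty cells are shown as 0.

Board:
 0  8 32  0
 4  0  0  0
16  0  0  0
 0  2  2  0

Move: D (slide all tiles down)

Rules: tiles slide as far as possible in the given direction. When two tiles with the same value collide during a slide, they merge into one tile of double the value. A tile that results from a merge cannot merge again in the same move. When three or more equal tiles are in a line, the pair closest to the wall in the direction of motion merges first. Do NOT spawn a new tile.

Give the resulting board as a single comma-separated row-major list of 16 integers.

Slide down:
col 0: [0, 4, 16, 0] -> [0, 0, 4, 16]
col 1: [8, 0, 0, 2] -> [0, 0, 8, 2]
col 2: [32, 0, 0, 2] -> [0, 0, 32, 2]
col 3: [0, 0, 0, 0] -> [0, 0, 0, 0]

Answer: 0, 0, 0, 0, 0, 0, 0, 0, 4, 8, 32, 0, 16, 2, 2, 0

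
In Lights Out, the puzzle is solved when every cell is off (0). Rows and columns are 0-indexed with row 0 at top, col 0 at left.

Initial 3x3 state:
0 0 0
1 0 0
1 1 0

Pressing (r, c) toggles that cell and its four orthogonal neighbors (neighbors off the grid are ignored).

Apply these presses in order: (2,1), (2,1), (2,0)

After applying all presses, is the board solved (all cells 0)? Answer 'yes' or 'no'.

Answer: yes

Derivation:
After press 1 at (2,1):
0 0 0
1 1 0
0 0 1

After press 2 at (2,1):
0 0 0
1 0 0
1 1 0

After press 3 at (2,0):
0 0 0
0 0 0
0 0 0

Lights still on: 0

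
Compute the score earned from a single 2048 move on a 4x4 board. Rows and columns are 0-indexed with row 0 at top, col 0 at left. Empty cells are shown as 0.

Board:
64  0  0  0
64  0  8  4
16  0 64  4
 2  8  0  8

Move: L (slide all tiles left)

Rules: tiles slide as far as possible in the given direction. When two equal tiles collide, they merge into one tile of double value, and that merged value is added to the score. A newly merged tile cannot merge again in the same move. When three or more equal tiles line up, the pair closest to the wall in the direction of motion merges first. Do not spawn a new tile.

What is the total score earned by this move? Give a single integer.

Answer: 16

Derivation:
Slide left:
row 0: [64, 0, 0, 0] -> [64, 0, 0, 0]  score +0 (running 0)
row 1: [64, 0, 8, 4] -> [64, 8, 4, 0]  score +0 (running 0)
row 2: [16, 0, 64, 4] -> [16, 64, 4, 0]  score +0 (running 0)
row 3: [2, 8, 0, 8] -> [2, 16, 0, 0]  score +16 (running 16)
Board after move:
64  0  0  0
64  8  4  0
16 64  4  0
 2 16  0  0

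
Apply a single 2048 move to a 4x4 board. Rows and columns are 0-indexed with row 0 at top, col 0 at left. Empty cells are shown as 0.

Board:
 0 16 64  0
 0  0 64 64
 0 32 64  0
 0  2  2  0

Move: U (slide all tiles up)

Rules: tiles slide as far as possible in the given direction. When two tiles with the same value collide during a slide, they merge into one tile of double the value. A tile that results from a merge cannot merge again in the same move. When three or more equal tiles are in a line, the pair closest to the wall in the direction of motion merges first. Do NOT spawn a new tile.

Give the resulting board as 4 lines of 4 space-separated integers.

Answer:   0  16 128  64
  0  32  64   0
  0   2   2   0
  0   0   0   0

Derivation:
Slide up:
col 0: [0, 0, 0, 0] -> [0, 0, 0, 0]
col 1: [16, 0, 32, 2] -> [16, 32, 2, 0]
col 2: [64, 64, 64, 2] -> [128, 64, 2, 0]
col 3: [0, 64, 0, 0] -> [64, 0, 0, 0]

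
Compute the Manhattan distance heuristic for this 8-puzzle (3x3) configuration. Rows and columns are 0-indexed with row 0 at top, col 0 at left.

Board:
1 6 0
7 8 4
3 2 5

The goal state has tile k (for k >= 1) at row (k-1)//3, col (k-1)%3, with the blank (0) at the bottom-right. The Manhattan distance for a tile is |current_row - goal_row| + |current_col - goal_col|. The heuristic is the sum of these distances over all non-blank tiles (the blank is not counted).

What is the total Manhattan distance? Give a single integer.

Answer: 14

Derivation:
Tile 1: at (0,0), goal (0,0), distance |0-0|+|0-0| = 0
Tile 6: at (0,1), goal (1,2), distance |0-1|+|1-2| = 2
Tile 7: at (1,0), goal (2,0), distance |1-2|+|0-0| = 1
Tile 8: at (1,1), goal (2,1), distance |1-2|+|1-1| = 1
Tile 4: at (1,2), goal (1,0), distance |1-1|+|2-0| = 2
Tile 3: at (2,0), goal (0,2), distance |2-0|+|0-2| = 4
Tile 2: at (2,1), goal (0,1), distance |2-0|+|1-1| = 2
Tile 5: at (2,2), goal (1,1), distance |2-1|+|2-1| = 2
Sum: 0 + 2 + 1 + 1 + 2 + 4 + 2 + 2 = 14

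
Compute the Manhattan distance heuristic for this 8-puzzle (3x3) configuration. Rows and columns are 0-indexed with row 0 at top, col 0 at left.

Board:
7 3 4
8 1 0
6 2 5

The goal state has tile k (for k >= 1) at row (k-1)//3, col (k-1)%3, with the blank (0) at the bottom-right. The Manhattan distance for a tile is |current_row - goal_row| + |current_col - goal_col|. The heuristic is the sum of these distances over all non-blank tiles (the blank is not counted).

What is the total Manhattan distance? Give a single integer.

Answer: 17

Derivation:
Tile 7: (0,0)->(2,0) = 2
Tile 3: (0,1)->(0,2) = 1
Tile 4: (0,2)->(1,0) = 3
Tile 8: (1,0)->(2,1) = 2
Tile 1: (1,1)->(0,0) = 2
Tile 6: (2,0)->(1,2) = 3
Tile 2: (2,1)->(0,1) = 2
Tile 5: (2,2)->(1,1) = 2
Sum: 2 + 1 + 3 + 2 + 2 + 3 + 2 + 2 = 17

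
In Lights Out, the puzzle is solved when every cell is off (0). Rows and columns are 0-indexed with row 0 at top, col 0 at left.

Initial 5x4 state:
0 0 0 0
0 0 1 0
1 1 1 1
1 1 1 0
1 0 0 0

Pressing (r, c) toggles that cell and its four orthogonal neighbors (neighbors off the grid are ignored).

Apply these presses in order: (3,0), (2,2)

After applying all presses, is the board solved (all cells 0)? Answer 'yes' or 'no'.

After press 1 at (3,0):
0 0 0 0
0 0 1 0
0 1 1 1
0 0 1 0
0 0 0 0

After press 2 at (2,2):
0 0 0 0
0 0 0 0
0 0 0 0
0 0 0 0
0 0 0 0

Lights still on: 0

Answer: yes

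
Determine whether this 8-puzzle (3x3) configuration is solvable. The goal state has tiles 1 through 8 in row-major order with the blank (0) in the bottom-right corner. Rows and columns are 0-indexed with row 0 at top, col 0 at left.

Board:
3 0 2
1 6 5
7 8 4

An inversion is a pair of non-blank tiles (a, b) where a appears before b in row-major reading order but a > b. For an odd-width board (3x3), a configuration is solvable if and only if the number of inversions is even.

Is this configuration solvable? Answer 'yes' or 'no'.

Answer: yes

Derivation:
Inversions (pairs i<j in row-major order where tile[i] > tile[j] > 0): 8
8 is even, so the puzzle is solvable.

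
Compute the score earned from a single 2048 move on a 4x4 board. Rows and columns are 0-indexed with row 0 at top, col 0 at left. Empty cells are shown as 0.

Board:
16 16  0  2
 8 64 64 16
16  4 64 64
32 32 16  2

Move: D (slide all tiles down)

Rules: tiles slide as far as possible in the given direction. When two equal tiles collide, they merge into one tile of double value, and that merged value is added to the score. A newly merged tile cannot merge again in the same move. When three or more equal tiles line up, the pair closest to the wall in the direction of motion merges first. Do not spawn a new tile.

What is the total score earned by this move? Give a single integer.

Slide down:
col 0: [16, 8, 16, 32] -> [16, 8, 16, 32]  score +0 (running 0)
col 1: [16, 64, 4, 32] -> [16, 64, 4, 32]  score +0 (running 0)
col 2: [0, 64, 64, 16] -> [0, 0, 128, 16]  score +128 (running 128)
col 3: [2, 16, 64, 2] -> [2, 16, 64, 2]  score +0 (running 128)
Board after move:
 16  16   0   2
  8  64   0  16
 16   4 128  64
 32  32  16   2

Answer: 128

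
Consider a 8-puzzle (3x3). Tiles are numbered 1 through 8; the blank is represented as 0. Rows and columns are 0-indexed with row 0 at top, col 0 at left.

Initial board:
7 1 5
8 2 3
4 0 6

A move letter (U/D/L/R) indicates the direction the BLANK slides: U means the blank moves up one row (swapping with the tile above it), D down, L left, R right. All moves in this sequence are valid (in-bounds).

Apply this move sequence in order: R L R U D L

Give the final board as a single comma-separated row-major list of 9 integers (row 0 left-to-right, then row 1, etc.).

After move 1 (R):
7 1 5
8 2 3
4 6 0

After move 2 (L):
7 1 5
8 2 3
4 0 6

After move 3 (R):
7 1 5
8 2 3
4 6 0

After move 4 (U):
7 1 5
8 2 0
4 6 3

After move 5 (D):
7 1 5
8 2 3
4 6 0

After move 6 (L):
7 1 5
8 2 3
4 0 6

Answer: 7, 1, 5, 8, 2, 3, 4, 0, 6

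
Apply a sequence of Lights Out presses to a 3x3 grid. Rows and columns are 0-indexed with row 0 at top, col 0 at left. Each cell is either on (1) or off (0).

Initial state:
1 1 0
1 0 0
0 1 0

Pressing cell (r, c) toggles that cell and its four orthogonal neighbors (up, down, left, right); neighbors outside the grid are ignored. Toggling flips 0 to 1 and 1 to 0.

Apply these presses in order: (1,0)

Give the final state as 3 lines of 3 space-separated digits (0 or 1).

After press 1 at (1,0):
0 1 0
0 1 0
1 1 0

Answer: 0 1 0
0 1 0
1 1 0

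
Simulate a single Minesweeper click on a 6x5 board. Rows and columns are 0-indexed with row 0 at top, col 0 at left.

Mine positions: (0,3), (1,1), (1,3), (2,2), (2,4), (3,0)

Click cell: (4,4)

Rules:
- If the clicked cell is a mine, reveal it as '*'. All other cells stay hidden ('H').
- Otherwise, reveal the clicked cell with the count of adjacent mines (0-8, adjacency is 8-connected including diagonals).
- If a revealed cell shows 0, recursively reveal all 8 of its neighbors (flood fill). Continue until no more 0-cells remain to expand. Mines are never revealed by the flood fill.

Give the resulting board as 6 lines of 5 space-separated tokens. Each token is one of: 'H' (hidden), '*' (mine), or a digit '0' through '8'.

H H H H H
H H H H H
H H H H H
H 2 1 2 1
1 1 0 0 0
0 0 0 0 0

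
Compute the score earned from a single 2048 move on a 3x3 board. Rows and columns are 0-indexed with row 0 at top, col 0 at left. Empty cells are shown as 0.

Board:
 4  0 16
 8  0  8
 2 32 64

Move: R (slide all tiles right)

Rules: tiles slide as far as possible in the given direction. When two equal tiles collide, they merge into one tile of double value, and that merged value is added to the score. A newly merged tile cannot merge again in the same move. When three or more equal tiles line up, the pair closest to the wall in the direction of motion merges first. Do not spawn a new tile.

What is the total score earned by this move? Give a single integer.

Slide right:
row 0: [4, 0, 16] -> [0, 4, 16]  score +0 (running 0)
row 1: [8, 0, 8] -> [0, 0, 16]  score +16 (running 16)
row 2: [2, 32, 64] -> [2, 32, 64]  score +0 (running 16)
Board after move:
 0  4 16
 0  0 16
 2 32 64

Answer: 16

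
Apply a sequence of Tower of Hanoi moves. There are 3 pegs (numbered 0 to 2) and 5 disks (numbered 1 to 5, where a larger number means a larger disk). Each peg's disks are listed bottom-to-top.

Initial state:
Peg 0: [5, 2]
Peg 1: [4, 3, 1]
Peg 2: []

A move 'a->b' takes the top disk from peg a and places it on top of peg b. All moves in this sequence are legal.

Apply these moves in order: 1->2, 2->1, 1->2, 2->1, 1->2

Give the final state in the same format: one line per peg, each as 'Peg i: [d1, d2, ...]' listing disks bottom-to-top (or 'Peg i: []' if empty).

After move 1 (1->2):
Peg 0: [5, 2]
Peg 1: [4, 3]
Peg 2: [1]

After move 2 (2->1):
Peg 0: [5, 2]
Peg 1: [4, 3, 1]
Peg 2: []

After move 3 (1->2):
Peg 0: [5, 2]
Peg 1: [4, 3]
Peg 2: [1]

After move 4 (2->1):
Peg 0: [5, 2]
Peg 1: [4, 3, 1]
Peg 2: []

After move 5 (1->2):
Peg 0: [5, 2]
Peg 1: [4, 3]
Peg 2: [1]

Answer: Peg 0: [5, 2]
Peg 1: [4, 3]
Peg 2: [1]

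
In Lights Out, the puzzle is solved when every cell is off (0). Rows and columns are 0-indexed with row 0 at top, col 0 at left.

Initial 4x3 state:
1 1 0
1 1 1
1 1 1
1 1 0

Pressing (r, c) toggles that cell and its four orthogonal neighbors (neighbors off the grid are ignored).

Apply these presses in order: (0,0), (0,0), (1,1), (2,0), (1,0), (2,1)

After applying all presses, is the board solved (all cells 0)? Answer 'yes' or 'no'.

Answer: yes

Derivation:
After press 1 at (0,0):
0 0 0
0 1 1
1 1 1
1 1 0

After press 2 at (0,0):
1 1 0
1 1 1
1 1 1
1 1 0

After press 3 at (1,1):
1 0 0
0 0 0
1 0 1
1 1 0

After press 4 at (2,0):
1 0 0
1 0 0
0 1 1
0 1 0

After press 5 at (1,0):
0 0 0
0 1 0
1 1 1
0 1 0

After press 6 at (2,1):
0 0 0
0 0 0
0 0 0
0 0 0

Lights still on: 0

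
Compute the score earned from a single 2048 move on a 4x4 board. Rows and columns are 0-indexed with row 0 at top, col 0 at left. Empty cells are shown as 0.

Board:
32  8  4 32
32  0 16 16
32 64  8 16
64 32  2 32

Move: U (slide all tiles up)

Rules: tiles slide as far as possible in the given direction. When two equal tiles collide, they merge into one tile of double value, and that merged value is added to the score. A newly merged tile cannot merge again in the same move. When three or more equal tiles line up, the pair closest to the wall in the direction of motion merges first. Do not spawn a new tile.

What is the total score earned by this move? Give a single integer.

Slide up:
col 0: [32, 32, 32, 64] -> [64, 32, 64, 0]  score +64 (running 64)
col 1: [8, 0, 64, 32] -> [8, 64, 32, 0]  score +0 (running 64)
col 2: [4, 16, 8, 2] -> [4, 16, 8, 2]  score +0 (running 64)
col 3: [32, 16, 16, 32] -> [32, 32, 32, 0]  score +32 (running 96)
Board after move:
64  8  4 32
32 64 16 32
64 32  8 32
 0  0  2  0

Answer: 96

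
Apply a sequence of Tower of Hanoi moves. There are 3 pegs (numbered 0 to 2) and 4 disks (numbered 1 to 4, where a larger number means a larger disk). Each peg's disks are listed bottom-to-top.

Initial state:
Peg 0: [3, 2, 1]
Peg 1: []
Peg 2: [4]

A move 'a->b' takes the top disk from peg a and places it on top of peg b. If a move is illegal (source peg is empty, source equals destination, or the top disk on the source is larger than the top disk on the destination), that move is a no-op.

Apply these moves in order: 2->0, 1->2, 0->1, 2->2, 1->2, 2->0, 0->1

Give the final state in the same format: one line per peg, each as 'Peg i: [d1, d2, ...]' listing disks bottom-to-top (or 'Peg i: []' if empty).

After move 1 (2->0):
Peg 0: [3, 2, 1]
Peg 1: []
Peg 2: [4]

After move 2 (1->2):
Peg 0: [3, 2, 1]
Peg 1: []
Peg 2: [4]

After move 3 (0->1):
Peg 0: [3, 2]
Peg 1: [1]
Peg 2: [4]

After move 4 (2->2):
Peg 0: [3, 2]
Peg 1: [1]
Peg 2: [4]

After move 5 (1->2):
Peg 0: [3, 2]
Peg 1: []
Peg 2: [4, 1]

After move 6 (2->0):
Peg 0: [3, 2, 1]
Peg 1: []
Peg 2: [4]

After move 7 (0->1):
Peg 0: [3, 2]
Peg 1: [1]
Peg 2: [4]

Answer: Peg 0: [3, 2]
Peg 1: [1]
Peg 2: [4]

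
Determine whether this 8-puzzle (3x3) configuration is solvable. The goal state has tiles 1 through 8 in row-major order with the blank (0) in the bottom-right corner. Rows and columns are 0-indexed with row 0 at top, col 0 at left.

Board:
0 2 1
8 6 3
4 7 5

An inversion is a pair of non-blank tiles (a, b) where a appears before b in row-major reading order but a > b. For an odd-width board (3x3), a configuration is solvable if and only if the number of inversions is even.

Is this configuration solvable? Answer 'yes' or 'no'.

Inversions (pairs i<j in row-major order where tile[i] > tile[j] > 0): 10
10 is even, so the puzzle is solvable.

Answer: yes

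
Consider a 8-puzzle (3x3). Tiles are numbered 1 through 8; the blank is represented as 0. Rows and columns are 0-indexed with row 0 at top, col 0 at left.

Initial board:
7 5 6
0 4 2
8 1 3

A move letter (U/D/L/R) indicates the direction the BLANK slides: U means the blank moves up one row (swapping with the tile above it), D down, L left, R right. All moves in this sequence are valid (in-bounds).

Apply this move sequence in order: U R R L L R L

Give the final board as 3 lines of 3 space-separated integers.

After move 1 (U):
0 5 6
7 4 2
8 1 3

After move 2 (R):
5 0 6
7 4 2
8 1 3

After move 3 (R):
5 6 0
7 4 2
8 1 3

After move 4 (L):
5 0 6
7 4 2
8 1 3

After move 5 (L):
0 5 6
7 4 2
8 1 3

After move 6 (R):
5 0 6
7 4 2
8 1 3

After move 7 (L):
0 5 6
7 4 2
8 1 3

Answer: 0 5 6
7 4 2
8 1 3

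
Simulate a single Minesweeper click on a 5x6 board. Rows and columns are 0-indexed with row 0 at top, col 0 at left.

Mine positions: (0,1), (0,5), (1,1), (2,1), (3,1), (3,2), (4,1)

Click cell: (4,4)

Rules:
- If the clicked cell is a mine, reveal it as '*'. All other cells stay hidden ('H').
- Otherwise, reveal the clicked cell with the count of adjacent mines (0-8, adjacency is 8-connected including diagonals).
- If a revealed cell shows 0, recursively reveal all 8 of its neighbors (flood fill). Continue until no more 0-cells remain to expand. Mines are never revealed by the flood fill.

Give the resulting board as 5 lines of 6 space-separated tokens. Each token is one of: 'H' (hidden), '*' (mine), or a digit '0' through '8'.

H H 2 0 1 H
H H 3 0 1 1
H H 4 1 0 0
H H H 1 0 0
H H H 1 0 0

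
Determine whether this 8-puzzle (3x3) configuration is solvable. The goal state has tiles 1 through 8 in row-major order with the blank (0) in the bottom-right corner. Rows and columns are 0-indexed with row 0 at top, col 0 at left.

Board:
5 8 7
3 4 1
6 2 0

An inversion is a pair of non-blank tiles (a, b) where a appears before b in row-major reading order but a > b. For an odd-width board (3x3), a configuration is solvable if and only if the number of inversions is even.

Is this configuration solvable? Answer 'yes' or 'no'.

Inversions (pairs i<j in row-major order where tile[i] > tile[j] > 0): 20
20 is even, so the puzzle is solvable.

Answer: yes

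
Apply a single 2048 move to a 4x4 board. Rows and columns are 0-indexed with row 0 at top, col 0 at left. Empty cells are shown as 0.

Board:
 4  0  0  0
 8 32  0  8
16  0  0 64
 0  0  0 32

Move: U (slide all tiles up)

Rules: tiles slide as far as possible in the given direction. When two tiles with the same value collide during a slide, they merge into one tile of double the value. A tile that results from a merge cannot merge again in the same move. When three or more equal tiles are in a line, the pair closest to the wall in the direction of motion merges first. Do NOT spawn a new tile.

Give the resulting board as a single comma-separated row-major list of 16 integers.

Slide up:
col 0: [4, 8, 16, 0] -> [4, 8, 16, 0]
col 1: [0, 32, 0, 0] -> [32, 0, 0, 0]
col 2: [0, 0, 0, 0] -> [0, 0, 0, 0]
col 3: [0, 8, 64, 32] -> [8, 64, 32, 0]

Answer: 4, 32, 0, 8, 8, 0, 0, 64, 16, 0, 0, 32, 0, 0, 0, 0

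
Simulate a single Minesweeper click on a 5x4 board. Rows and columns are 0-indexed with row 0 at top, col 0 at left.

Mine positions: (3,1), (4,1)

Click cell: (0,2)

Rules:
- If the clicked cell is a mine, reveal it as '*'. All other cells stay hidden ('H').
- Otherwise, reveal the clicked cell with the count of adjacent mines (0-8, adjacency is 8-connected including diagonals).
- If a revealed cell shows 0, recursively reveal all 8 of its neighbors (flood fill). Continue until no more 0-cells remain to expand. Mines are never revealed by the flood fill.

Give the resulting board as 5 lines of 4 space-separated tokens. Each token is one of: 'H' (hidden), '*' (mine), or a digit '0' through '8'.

0 0 0 0
0 0 0 0
1 1 1 0
H H 2 0
H H 2 0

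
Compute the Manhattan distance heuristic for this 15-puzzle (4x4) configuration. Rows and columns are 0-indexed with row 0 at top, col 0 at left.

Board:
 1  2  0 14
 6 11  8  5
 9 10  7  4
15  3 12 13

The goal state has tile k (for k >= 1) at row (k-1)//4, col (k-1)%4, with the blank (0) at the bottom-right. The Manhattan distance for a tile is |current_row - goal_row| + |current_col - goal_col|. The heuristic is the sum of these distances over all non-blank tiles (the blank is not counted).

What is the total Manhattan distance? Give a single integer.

Tile 1: (0,0)->(0,0) = 0
Tile 2: (0,1)->(0,1) = 0
Tile 14: (0,3)->(3,1) = 5
Tile 6: (1,0)->(1,1) = 1
Tile 11: (1,1)->(2,2) = 2
Tile 8: (1,2)->(1,3) = 1
Tile 5: (1,3)->(1,0) = 3
Tile 9: (2,0)->(2,0) = 0
Tile 10: (2,1)->(2,1) = 0
Tile 7: (2,2)->(1,2) = 1
Tile 4: (2,3)->(0,3) = 2
Tile 15: (3,0)->(3,2) = 2
Tile 3: (3,1)->(0,2) = 4
Tile 12: (3,2)->(2,3) = 2
Tile 13: (3,3)->(3,0) = 3
Sum: 0 + 0 + 5 + 1 + 2 + 1 + 3 + 0 + 0 + 1 + 2 + 2 + 4 + 2 + 3 = 26

Answer: 26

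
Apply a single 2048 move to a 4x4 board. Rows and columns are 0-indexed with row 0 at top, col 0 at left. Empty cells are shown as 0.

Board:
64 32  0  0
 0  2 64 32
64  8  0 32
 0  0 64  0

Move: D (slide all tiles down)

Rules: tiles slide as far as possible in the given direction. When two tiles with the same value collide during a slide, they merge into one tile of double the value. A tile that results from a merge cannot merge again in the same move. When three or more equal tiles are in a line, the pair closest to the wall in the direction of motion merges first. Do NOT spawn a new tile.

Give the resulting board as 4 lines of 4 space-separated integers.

Answer:   0   0   0   0
  0  32   0   0
  0   2   0   0
128   8 128  64

Derivation:
Slide down:
col 0: [64, 0, 64, 0] -> [0, 0, 0, 128]
col 1: [32, 2, 8, 0] -> [0, 32, 2, 8]
col 2: [0, 64, 0, 64] -> [0, 0, 0, 128]
col 3: [0, 32, 32, 0] -> [0, 0, 0, 64]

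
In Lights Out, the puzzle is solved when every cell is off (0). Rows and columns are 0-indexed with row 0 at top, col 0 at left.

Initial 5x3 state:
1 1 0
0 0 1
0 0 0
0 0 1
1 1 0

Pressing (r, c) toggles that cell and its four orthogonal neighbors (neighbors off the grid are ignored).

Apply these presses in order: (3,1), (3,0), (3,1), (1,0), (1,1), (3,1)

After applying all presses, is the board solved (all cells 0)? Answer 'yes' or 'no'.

After press 1 at (3,1):
1 1 0
0 0 1
0 1 0
1 1 0
1 0 0

After press 2 at (3,0):
1 1 0
0 0 1
1 1 0
0 0 0
0 0 0

After press 3 at (3,1):
1 1 0
0 0 1
1 0 0
1 1 1
0 1 0

After press 4 at (1,0):
0 1 0
1 1 1
0 0 0
1 1 1
0 1 0

After press 5 at (1,1):
0 0 0
0 0 0
0 1 0
1 1 1
0 1 0

After press 6 at (3,1):
0 0 0
0 0 0
0 0 0
0 0 0
0 0 0

Lights still on: 0

Answer: yes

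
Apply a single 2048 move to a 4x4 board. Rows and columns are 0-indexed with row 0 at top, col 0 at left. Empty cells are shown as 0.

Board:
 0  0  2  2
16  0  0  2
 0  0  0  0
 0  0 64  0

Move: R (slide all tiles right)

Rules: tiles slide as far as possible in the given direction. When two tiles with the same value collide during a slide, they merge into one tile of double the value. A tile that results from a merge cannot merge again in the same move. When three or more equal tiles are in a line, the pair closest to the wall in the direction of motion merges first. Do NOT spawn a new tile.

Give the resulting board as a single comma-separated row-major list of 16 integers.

Answer: 0, 0, 0, 4, 0, 0, 16, 2, 0, 0, 0, 0, 0, 0, 0, 64

Derivation:
Slide right:
row 0: [0, 0, 2, 2] -> [0, 0, 0, 4]
row 1: [16, 0, 0, 2] -> [0, 0, 16, 2]
row 2: [0, 0, 0, 0] -> [0, 0, 0, 0]
row 3: [0, 0, 64, 0] -> [0, 0, 0, 64]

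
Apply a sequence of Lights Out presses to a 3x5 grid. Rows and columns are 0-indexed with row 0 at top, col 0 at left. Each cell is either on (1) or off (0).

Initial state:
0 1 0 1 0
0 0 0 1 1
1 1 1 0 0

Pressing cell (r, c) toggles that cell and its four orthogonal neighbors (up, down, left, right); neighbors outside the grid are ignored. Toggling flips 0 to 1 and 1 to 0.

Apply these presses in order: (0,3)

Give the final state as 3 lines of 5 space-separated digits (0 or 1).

After press 1 at (0,3):
0 1 1 0 1
0 0 0 0 1
1 1 1 0 0

Answer: 0 1 1 0 1
0 0 0 0 1
1 1 1 0 0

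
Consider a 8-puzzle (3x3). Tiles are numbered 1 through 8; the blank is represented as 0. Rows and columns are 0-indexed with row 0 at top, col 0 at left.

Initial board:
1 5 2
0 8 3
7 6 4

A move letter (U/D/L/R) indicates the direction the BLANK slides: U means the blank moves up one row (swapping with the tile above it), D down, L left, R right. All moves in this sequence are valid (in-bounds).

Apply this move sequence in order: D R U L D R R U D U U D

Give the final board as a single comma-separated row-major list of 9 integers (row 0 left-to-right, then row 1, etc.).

Answer: 1, 5, 2, 6, 7, 0, 8, 4, 3

Derivation:
After move 1 (D):
1 5 2
7 8 3
0 6 4

After move 2 (R):
1 5 2
7 8 3
6 0 4

After move 3 (U):
1 5 2
7 0 3
6 8 4

After move 4 (L):
1 5 2
0 7 3
6 8 4

After move 5 (D):
1 5 2
6 7 3
0 8 4

After move 6 (R):
1 5 2
6 7 3
8 0 4

After move 7 (R):
1 5 2
6 7 3
8 4 0

After move 8 (U):
1 5 2
6 7 0
8 4 3

After move 9 (D):
1 5 2
6 7 3
8 4 0

After move 10 (U):
1 5 2
6 7 0
8 4 3

After move 11 (U):
1 5 0
6 7 2
8 4 3

After move 12 (D):
1 5 2
6 7 0
8 4 3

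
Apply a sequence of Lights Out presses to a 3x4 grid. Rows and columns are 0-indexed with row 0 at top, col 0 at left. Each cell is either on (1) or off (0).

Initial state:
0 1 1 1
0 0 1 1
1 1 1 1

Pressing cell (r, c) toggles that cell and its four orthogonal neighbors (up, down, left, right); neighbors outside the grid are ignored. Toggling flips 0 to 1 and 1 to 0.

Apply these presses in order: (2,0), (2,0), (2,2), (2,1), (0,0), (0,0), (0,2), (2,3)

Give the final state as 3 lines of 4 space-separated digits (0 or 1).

Answer: 0 0 0 0
0 1 1 0
0 1 0 1

Derivation:
After press 1 at (2,0):
0 1 1 1
1 0 1 1
0 0 1 1

After press 2 at (2,0):
0 1 1 1
0 0 1 1
1 1 1 1

After press 3 at (2,2):
0 1 1 1
0 0 0 1
1 0 0 0

After press 4 at (2,1):
0 1 1 1
0 1 0 1
0 1 1 0

After press 5 at (0,0):
1 0 1 1
1 1 0 1
0 1 1 0

After press 6 at (0,0):
0 1 1 1
0 1 0 1
0 1 1 0

After press 7 at (0,2):
0 0 0 0
0 1 1 1
0 1 1 0

After press 8 at (2,3):
0 0 0 0
0 1 1 0
0 1 0 1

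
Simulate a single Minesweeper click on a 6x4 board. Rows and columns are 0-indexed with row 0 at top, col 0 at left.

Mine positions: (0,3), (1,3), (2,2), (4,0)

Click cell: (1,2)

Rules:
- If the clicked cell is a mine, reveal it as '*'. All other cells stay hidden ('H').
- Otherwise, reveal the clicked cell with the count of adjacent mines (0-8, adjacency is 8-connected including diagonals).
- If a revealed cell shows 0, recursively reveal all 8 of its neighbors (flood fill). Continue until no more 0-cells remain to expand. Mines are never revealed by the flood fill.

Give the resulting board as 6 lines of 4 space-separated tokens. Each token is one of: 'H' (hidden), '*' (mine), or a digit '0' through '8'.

H H H H
H H 3 H
H H H H
H H H H
H H H H
H H H H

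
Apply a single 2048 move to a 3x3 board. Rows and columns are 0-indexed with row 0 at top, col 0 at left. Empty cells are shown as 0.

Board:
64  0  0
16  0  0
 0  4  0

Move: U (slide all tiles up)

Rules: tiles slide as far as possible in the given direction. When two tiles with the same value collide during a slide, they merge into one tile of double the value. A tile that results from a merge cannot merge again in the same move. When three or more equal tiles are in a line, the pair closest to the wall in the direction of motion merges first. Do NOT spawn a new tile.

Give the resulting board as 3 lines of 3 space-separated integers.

Slide up:
col 0: [64, 16, 0] -> [64, 16, 0]
col 1: [0, 0, 4] -> [4, 0, 0]
col 2: [0, 0, 0] -> [0, 0, 0]

Answer: 64  4  0
16  0  0
 0  0  0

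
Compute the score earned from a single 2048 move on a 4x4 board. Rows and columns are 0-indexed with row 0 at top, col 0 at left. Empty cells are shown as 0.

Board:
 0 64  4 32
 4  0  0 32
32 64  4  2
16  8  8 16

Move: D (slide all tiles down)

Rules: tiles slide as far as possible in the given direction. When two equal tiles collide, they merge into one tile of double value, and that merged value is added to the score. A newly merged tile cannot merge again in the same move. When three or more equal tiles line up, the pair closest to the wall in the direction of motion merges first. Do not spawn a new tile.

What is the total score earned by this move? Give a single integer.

Answer: 200

Derivation:
Slide down:
col 0: [0, 4, 32, 16] -> [0, 4, 32, 16]  score +0 (running 0)
col 1: [64, 0, 64, 8] -> [0, 0, 128, 8]  score +128 (running 128)
col 2: [4, 0, 4, 8] -> [0, 0, 8, 8]  score +8 (running 136)
col 3: [32, 32, 2, 16] -> [0, 64, 2, 16]  score +64 (running 200)
Board after move:
  0   0   0   0
  4   0   0  64
 32 128   8   2
 16   8   8  16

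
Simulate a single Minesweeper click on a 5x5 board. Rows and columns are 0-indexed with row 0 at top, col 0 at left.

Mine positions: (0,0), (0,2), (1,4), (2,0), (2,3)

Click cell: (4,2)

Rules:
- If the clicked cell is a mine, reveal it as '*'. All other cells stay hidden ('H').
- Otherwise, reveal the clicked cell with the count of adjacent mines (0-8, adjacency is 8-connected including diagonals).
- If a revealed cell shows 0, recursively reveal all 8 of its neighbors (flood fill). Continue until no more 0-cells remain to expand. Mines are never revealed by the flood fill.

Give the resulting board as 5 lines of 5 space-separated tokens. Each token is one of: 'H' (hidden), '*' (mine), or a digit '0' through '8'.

H H H H H
H H H H H
H H H H H
1 1 1 1 1
0 0 0 0 0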